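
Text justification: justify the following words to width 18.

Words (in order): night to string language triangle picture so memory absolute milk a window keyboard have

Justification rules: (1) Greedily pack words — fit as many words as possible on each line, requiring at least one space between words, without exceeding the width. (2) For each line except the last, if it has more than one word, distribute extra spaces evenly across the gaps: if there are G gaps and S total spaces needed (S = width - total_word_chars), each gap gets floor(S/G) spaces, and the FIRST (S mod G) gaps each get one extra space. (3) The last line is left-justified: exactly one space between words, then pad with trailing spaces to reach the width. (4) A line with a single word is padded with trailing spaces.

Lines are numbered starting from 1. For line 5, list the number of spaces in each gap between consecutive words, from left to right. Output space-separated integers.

Line 1: ['night', 'to', 'string'] (min_width=15, slack=3)
Line 2: ['language', 'triangle'] (min_width=17, slack=1)
Line 3: ['picture', 'so', 'memory'] (min_width=17, slack=1)
Line 4: ['absolute', 'milk', 'a'] (min_width=15, slack=3)
Line 5: ['window', 'keyboard'] (min_width=15, slack=3)
Line 6: ['have'] (min_width=4, slack=14)

Answer: 4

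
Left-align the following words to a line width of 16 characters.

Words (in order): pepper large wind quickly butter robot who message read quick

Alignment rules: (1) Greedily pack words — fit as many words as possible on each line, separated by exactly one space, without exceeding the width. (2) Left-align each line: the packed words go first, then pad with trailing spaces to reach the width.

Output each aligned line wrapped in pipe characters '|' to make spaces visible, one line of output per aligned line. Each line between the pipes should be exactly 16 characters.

Answer: |pepper large    |
|wind quickly    |
|butter robot who|
|message read    |
|quick           |

Derivation:
Line 1: ['pepper', 'large'] (min_width=12, slack=4)
Line 2: ['wind', 'quickly'] (min_width=12, slack=4)
Line 3: ['butter', 'robot', 'who'] (min_width=16, slack=0)
Line 4: ['message', 'read'] (min_width=12, slack=4)
Line 5: ['quick'] (min_width=5, slack=11)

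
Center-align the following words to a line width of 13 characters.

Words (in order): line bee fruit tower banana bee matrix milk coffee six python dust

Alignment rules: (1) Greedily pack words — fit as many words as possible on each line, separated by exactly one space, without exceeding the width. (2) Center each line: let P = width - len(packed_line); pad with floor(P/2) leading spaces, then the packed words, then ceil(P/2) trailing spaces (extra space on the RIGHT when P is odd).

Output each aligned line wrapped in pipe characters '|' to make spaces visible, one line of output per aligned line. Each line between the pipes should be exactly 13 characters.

Answer: |  line bee   |
| fruit tower |
| banana bee  |
| matrix milk |
| coffee six  |
| python dust |

Derivation:
Line 1: ['line', 'bee'] (min_width=8, slack=5)
Line 2: ['fruit', 'tower'] (min_width=11, slack=2)
Line 3: ['banana', 'bee'] (min_width=10, slack=3)
Line 4: ['matrix', 'milk'] (min_width=11, slack=2)
Line 5: ['coffee', 'six'] (min_width=10, slack=3)
Line 6: ['python', 'dust'] (min_width=11, slack=2)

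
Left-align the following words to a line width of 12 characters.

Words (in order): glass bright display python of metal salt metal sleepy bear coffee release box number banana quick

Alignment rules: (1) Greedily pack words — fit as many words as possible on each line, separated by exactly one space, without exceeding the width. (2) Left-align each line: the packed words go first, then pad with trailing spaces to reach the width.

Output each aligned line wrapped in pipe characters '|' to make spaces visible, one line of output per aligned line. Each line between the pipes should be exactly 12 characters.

Answer: |glass bright|
|display     |
|python of   |
|metal salt  |
|metal sleepy|
|bear coffee |
|release box |
|number      |
|banana quick|

Derivation:
Line 1: ['glass', 'bright'] (min_width=12, slack=0)
Line 2: ['display'] (min_width=7, slack=5)
Line 3: ['python', 'of'] (min_width=9, slack=3)
Line 4: ['metal', 'salt'] (min_width=10, slack=2)
Line 5: ['metal', 'sleepy'] (min_width=12, slack=0)
Line 6: ['bear', 'coffee'] (min_width=11, slack=1)
Line 7: ['release', 'box'] (min_width=11, slack=1)
Line 8: ['number'] (min_width=6, slack=6)
Line 9: ['banana', 'quick'] (min_width=12, slack=0)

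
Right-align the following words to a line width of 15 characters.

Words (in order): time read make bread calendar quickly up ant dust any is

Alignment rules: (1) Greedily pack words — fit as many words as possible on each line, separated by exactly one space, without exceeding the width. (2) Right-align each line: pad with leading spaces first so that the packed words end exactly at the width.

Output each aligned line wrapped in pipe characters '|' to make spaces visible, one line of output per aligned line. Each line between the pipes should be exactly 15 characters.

Line 1: ['time', 'read', 'make'] (min_width=14, slack=1)
Line 2: ['bread', 'calendar'] (min_width=14, slack=1)
Line 3: ['quickly', 'up', 'ant'] (min_width=14, slack=1)
Line 4: ['dust', 'any', 'is'] (min_width=11, slack=4)

Answer: | time read make|
| bread calendar|
| quickly up ant|
|    dust any is|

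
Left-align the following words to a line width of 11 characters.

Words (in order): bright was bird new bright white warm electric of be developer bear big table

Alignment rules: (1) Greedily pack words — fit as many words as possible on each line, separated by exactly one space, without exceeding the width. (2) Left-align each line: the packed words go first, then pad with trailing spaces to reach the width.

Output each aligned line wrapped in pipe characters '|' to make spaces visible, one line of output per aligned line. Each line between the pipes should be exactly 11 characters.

Answer: |bright was |
|bird new   |
|bright     |
|white warm |
|electric of|
|be         |
|developer  |
|bear big   |
|table      |

Derivation:
Line 1: ['bright', 'was'] (min_width=10, slack=1)
Line 2: ['bird', 'new'] (min_width=8, slack=3)
Line 3: ['bright'] (min_width=6, slack=5)
Line 4: ['white', 'warm'] (min_width=10, slack=1)
Line 5: ['electric', 'of'] (min_width=11, slack=0)
Line 6: ['be'] (min_width=2, slack=9)
Line 7: ['developer'] (min_width=9, slack=2)
Line 8: ['bear', 'big'] (min_width=8, slack=3)
Line 9: ['table'] (min_width=5, slack=6)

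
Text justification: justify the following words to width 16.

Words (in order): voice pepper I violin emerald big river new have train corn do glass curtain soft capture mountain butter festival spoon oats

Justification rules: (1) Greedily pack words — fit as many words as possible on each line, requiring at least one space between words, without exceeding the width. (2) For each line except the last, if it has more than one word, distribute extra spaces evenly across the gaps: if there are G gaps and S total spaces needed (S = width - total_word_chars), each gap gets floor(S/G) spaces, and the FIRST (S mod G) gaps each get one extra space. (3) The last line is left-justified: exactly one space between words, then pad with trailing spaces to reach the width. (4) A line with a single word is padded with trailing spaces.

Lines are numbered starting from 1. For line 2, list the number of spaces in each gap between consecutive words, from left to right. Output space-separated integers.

Answer: 3

Derivation:
Line 1: ['voice', 'pepper', 'I'] (min_width=14, slack=2)
Line 2: ['violin', 'emerald'] (min_width=14, slack=2)
Line 3: ['big', 'river', 'new'] (min_width=13, slack=3)
Line 4: ['have', 'train', 'corn'] (min_width=15, slack=1)
Line 5: ['do', 'glass', 'curtain'] (min_width=16, slack=0)
Line 6: ['soft', 'capture'] (min_width=12, slack=4)
Line 7: ['mountain', 'butter'] (min_width=15, slack=1)
Line 8: ['festival', 'spoon'] (min_width=14, slack=2)
Line 9: ['oats'] (min_width=4, slack=12)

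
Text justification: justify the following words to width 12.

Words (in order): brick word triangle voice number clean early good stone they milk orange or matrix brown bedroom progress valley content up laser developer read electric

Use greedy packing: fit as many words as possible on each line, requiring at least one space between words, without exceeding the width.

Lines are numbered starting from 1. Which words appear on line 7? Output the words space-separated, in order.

Line 1: ['brick', 'word'] (min_width=10, slack=2)
Line 2: ['triangle'] (min_width=8, slack=4)
Line 3: ['voice', 'number'] (min_width=12, slack=0)
Line 4: ['clean', 'early'] (min_width=11, slack=1)
Line 5: ['good', 'stone'] (min_width=10, slack=2)
Line 6: ['they', 'milk'] (min_width=9, slack=3)
Line 7: ['orange', 'or'] (min_width=9, slack=3)
Line 8: ['matrix', 'brown'] (min_width=12, slack=0)
Line 9: ['bedroom'] (min_width=7, slack=5)
Line 10: ['progress'] (min_width=8, slack=4)
Line 11: ['valley'] (min_width=6, slack=6)
Line 12: ['content', 'up'] (min_width=10, slack=2)
Line 13: ['laser'] (min_width=5, slack=7)
Line 14: ['developer'] (min_width=9, slack=3)
Line 15: ['read'] (min_width=4, slack=8)
Line 16: ['electric'] (min_width=8, slack=4)

Answer: orange or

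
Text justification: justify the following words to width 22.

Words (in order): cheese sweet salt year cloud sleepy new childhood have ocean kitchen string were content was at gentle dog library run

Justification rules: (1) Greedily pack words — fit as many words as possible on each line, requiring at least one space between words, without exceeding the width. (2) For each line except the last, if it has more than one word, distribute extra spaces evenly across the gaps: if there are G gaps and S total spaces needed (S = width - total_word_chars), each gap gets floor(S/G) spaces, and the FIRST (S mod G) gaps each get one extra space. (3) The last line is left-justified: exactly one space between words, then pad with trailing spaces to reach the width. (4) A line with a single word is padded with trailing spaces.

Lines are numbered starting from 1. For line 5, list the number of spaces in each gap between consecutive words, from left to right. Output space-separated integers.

Line 1: ['cheese', 'sweet', 'salt', 'year'] (min_width=22, slack=0)
Line 2: ['cloud', 'sleepy', 'new'] (min_width=16, slack=6)
Line 3: ['childhood', 'have', 'ocean'] (min_width=20, slack=2)
Line 4: ['kitchen', 'string', 'were'] (min_width=19, slack=3)
Line 5: ['content', 'was', 'at', 'gentle'] (min_width=21, slack=1)
Line 6: ['dog', 'library', 'run'] (min_width=15, slack=7)

Answer: 2 1 1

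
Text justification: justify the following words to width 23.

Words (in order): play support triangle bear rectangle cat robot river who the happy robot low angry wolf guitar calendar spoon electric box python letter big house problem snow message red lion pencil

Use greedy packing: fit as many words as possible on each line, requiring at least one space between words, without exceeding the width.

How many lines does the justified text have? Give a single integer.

Answer: 9

Derivation:
Line 1: ['play', 'support', 'triangle'] (min_width=21, slack=2)
Line 2: ['bear', 'rectangle', 'cat'] (min_width=18, slack=5)
Line 3: ['robot', 'river', 'who', 'the'] (min_width=19, slack=4)
Line 4: ['happy', 'robot', 'low', 'angry'] (min_width=21, slack=2)
Line 5: ['wolf', 'guitar', 'calendar'] (min_width=20, slack=3)
Line 6: ['spoon', 'electric', 'box'] (min_width=18, slack=5)
Line 7: ['python', 'letter', 'big', 'house'] (min_width=23, slack=0)
Line 8: ['problem', 'snow', 'message'] (min_width=20, slack=3)
Line 9: ['red', 'lion', 'pencil'] (min_width=15, slack=8)
Total lines: 9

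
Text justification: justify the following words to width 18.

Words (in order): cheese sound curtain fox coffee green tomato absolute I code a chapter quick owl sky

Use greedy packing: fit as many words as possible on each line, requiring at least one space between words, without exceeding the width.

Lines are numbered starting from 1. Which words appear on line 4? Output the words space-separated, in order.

Answer: absolute I code a

Derivation:
Line 1: ['cheese', 'sound'] (min_width=12, slack=6)
Line 2: ['curtain', 'fox', 'coffee'] (min_width=18, slack=0)
Line 3: ['green', 'tomato'] (min_width=12, slack=6)
Line 4: ['absolute', 'I', 'code', 'a'] (min_width=17, slack=1)
Line 5: ['chapter', 'quick', 'owl'] (min_width=17, slack=1)
Line 6: ['sky'] (min_width=3, slack=15)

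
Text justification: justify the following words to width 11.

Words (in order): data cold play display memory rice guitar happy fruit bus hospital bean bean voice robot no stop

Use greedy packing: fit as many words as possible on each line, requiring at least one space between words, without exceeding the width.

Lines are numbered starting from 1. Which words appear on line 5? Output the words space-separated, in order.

Line 1: ['data', 'cold'] (min_width=9, slack=2)
Line 2: ['play'] (min_width=4, slack=7)
Line 3: ['display'] (min_width=7, slack=4)
Line 4: ['memory', 'rice'] (min_width=11, slack=0)
Line 5: ['guitar'] (min_width=6, slack=5)
Line 6: ['happy', 'fruit'] (min_width=11, slack=0)
Line 7: ['bus'] (min_width=3, slack=8)
Line 8: ['hospital'] (min_width=8, slack=3)
Line 9: ['bean', 'bean'] (min_width=9, slack=2)
Line 10: ['voice', 'robot'] (min_width=11, slack=0)
Line 11: ['no', 'stop'] (min_width=7, slack=4)

Answer: guitar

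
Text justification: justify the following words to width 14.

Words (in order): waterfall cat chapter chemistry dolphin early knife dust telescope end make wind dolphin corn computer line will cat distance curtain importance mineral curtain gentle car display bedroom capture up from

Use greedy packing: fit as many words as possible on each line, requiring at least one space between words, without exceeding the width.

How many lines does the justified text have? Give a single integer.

Line 1: ['waterfall', 'cat'] (min_width=13, slack=1)
Line 2: ['chapter'] (min_width=7, slack=7)
Line 3: ['chemistry'] (min_width=9, slack=5)
Line 4: ['dolphin', 'early'] (min_width=13, slack=1)
Line 5: ['knife', 'dust'] (min_width=10, slack=4)
Line 6: ['telescope', 'end'] (min_width=13, slack=1)
Line 7: ['make', 'wind'] (min_width=9, slack=5)
Line 8: ['dolphin', 'corn'] (min_width=12, slack=2)
Line 9: ['computer', 'line'] (min_width=13, slack=1)
Line 10: ['will', 'cat'] (min_width=8, slack=6)
Line 11: ['distance'] (min_width=8, slack=6)
Line 12: ['curtain'] (min_width=7, slack=7)
Line 13: ['importance'] (min_width=10, slack=4)
Line 14: ['mineral'] (min_width=7, slack=7)
Line 15: ['curtain', 'gentle'] (min_width=14, slack=0)
Line 16: ['car', 'display'] (min_width=11, slack=3)
Line 17: ['bedroom'] (min_width=7, slack=7)
Line 18: ['capture', 'up'] (min_width=10, slack=4)
Line 19: ['from'] (min_width=4, slack=10)
Total lines: 19

Answer: 19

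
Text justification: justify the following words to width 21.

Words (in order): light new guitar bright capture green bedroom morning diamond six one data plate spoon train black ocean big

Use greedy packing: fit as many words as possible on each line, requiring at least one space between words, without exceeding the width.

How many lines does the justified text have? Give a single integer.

Answer: 6

Derivation:
Line 1: ['light', 'new', 'guitar'] (min_width=16, slack=5)
Line 2: ['bright', 'capture', 'green'] (min_width=20, slack=1)
Line 3: ['bedroom', 'morning'] (min_width=15, slack=6)
Line 4: ['diamond', 'six', 'one', 'data'] (min_width=20, slack=1)
Line 5: ['plate', 'spoon', 'train'] (min_width=17, slack=4)
Line 6: ['black', 'ocean', 'big'] (min_width=15, slack=6)
Total lines: 6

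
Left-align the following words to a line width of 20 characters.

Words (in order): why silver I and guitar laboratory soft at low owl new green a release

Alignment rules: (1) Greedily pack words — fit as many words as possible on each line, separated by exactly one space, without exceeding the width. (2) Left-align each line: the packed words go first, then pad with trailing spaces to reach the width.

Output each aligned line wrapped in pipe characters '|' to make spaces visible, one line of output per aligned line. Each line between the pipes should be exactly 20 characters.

Answer: |why silver I and    |
|guitar laboratory   |
|soft at low owl new |
|green a release     |

Derivation:
Line 1: ['why', 'silver', 'I', 'and'] (min_width=16, slack=4)
Line 2: ['guitar', 'laboratory'] (min_width=17, slack=3)
Line 3: ['soft', 'at', 'low', 'owl', 'new'] (min_width=19, slack=1)
Line 4: ['green', 'a', 'release'] (min_width=15, slack=5)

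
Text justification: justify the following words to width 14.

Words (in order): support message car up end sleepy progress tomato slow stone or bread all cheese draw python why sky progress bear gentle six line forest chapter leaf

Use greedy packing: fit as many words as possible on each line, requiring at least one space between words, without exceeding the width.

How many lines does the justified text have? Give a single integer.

Line 1: ['support'] (min_width=7, slack=7)
Line 2: ['message', 'car', 'up'] (min_width=14, slack=0)
Line 3: ['end', 'sleepy'] (min_width=10, slack=4)
Line 4: ['progress'] (min_width=8, slack=6)
Line 5: ['tomato', 'slow'] (min_width=11, slack=3)
Line 6: ['stone', 'or', 'bread'] (min_width=14, slack=0)
Line 7: ['all', 'cheese'] (min_width=10, slack=4)
Line 8: ['draw', 'python'] (min_width=11, slack=3)
Line 9: ['why', 'sky'] (min_width=7, slack=7)
Line 10: ['progress', 'bear'] (min_width=13, slack=1)
Line 11: ['gentle', 'six'] (min_width=10, slack=4)
Line 12: ['line', 'forest'] (min_width=11, slack=3)
Line 13: ['chapter', 'leaf'] (min_width=12, slack=2)
Total lines: 13

Answer: 13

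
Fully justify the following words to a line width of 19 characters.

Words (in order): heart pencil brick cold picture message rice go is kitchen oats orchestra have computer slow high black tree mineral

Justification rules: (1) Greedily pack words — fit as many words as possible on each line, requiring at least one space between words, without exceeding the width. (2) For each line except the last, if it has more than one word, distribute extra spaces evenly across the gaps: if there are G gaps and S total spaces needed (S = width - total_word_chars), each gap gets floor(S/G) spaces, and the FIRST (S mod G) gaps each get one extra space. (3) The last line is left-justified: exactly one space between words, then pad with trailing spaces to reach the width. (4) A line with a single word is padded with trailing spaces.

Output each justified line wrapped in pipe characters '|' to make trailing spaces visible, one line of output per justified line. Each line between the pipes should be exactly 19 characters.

Line 1: ['heart', 'pencil', 'brick'] (min_width=18, slack=1)
Line 2: ['cold', 'picture'] (min_width=12, slack=7)
Line 3: ['message', 'rice', 'go', 'is'] (min_width=18, slack=1)
Line 4: ['kitchen', 'oats'] (min_width=12, slack=7)
Line 5: ['orchestra', 'have'] (min_width=14, slack=5)
Line 6: ['computer', 'slow', 'high'] (min_width=18, slack=1)
Line 7: ['black', 'tree', 'mineral'] (min_width=18, slack=1)

Answer: |heart  pencil brick|
|cold        picture|
|message  rice go is|
|kitchen        oats|
|orchestra      have|
|computer  slow high|
|black tree mineral |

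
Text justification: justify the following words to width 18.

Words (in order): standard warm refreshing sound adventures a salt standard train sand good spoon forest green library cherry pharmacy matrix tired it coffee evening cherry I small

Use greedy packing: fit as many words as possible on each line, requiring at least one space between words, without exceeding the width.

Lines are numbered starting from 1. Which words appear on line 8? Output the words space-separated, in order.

Line 1: ['standard', 'warm'] (min_width=13, slack=5)
Line 2: ['refreshing', 'sound'] (min_width=16, slack=2)
Line 3: ['adventures', 'a', 'salt'] (min_width=17, slack=1)
Line 4: ['standard', 'train'] (min_width=14, slack=4)
Line 5: ['sand', 'good', 'spoon'] (min_width=15, slack=3)
Line 6: ['forest', 'green'] (min_width=12, slack=6)
Line 7: ['library', 'cherry'] (min_width=14, slack=4)
Line 8: ['pharmacy', 'matrix'] (min_width=15, slack=3)
Line 9: ['tired', 'it', 'coffee'] (min_width=15, slack=3)
Line 10: ['evening', 'cherry', 'I'] (min_width=16, slack=2)
Line 11: ['small'] (min_width=5, slack=13)

Answer: pharmacy matrix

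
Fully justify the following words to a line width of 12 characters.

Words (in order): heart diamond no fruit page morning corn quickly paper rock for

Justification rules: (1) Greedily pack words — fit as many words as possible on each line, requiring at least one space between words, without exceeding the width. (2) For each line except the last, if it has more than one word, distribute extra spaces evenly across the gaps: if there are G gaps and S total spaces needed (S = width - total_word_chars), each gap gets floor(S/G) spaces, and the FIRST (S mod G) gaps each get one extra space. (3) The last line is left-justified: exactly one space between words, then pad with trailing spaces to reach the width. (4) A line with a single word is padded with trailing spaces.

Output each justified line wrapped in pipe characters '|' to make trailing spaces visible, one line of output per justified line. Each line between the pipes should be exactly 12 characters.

Line 1: ['heart'] (min_width=5, slack=7)
Line 2: ['diamond', 'no'] (min_width=10, slack=2)
Line 3: ['fruit', 'page'] (min_width=10, slack=2)
Line 4: ['morning', 'corn'] (min_width=12, slack=0)
Line 5: ['quickly'] (min_width=7, slack=5)
Line 6: ['paper', 'rock'] (min_width=10, slack=2)
Line 7: ['for'] (min_width=3, slack=9)

Answer: |heart       |
|diamond   no|
|fruit   page|
|morning corn|
|quickly     |
|paper   rock|
|for         |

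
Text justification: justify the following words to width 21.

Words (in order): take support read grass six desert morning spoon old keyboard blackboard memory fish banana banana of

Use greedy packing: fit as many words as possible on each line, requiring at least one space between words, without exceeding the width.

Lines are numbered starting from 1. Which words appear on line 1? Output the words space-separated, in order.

Line 1: ['take', 'support', 'read'] (min_width=17, slack=4)
Line 2: ['grass', 'six', 'desert'] (min_width=16, slack=5)
Line 3: ['morning', 'spoon', 'old'] (min_width=17, slack=4)
Line 4: ['keyboard', 'blackboard'] (min_width=19, slack=2)
Line 5: ['memory', 'fish', 'banana'] (min_width=18, slack=3)
Line 6: ['banana', 'of'] (min_width=9, slack=12)

Answer: take support read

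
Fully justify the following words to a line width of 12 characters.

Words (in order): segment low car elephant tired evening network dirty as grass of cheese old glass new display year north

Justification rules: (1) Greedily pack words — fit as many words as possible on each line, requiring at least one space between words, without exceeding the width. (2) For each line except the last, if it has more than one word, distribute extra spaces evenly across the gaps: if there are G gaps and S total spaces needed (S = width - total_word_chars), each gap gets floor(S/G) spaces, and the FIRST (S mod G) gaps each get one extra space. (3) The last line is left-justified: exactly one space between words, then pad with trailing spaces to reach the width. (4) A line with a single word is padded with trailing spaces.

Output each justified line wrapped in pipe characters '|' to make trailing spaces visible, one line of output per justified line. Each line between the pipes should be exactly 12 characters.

Line 1: ['segment', 'low'] (min_width=11, slack=1)
Line 2: ['car', 'elephant'] (min_width=12, slack=0)
Line 3: ['tired'] (min_width=5, slack=7)
Line 4: ['evening'] (min_width=7, slack=5)
Line 5: ['network'] (min_width=7, slack=5)
Line 6: ['dirty', 'as'] (min_width=8, slack=4)
Line 7: ['grass', 'of'] (min_width=8, slack=4)
Line 8: ['cheese', 'old'] (min_width=10, slack=2)
Line 9: ['glass', 'new'] (min_width=9, slack=3)
Line 10: ['display', 'year'] (min_width=12, slack=0)
Line 11: ['north'] (min_width=5, slack=7)

Answer: |segment  low|
|car elephant|
|tired       |
|evening     |
|network     |
|dirty     as|
|grass     of|
|cheese   old|
|glass    new|
|display year|
|north       |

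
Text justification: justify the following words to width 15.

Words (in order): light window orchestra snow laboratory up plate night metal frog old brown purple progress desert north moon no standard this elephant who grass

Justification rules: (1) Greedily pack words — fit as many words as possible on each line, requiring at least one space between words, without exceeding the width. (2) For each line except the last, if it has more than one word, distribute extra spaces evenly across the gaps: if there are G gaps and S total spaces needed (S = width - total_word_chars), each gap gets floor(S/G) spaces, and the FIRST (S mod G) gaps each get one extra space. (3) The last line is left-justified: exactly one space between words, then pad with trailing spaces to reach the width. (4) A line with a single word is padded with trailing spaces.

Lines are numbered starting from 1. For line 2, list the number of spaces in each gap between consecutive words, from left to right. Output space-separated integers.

Line 1: ['light', 'window'] (min_width=12, slack=3)
Line 2: ['orchestra', 'snow'] (min_width=14, slack=1)
Line 3: ['laboratory', 'up'] (min_width=13, slack=2)
Line 4: ['plate', 'night'] (min_width=11, slack=4)
Line 5: ['metal', 'frog', 'old'] (min_width=14, slack=1)
Line 6: ['brown', 'purple'] (min_width=12, slack=3)
Line 7: ['progress', 'desert'] (min_width=15, slack=0)
Line 8: ['north', 'moon', 'no'] (min_width=13, slack=2)
Line 9: ['standard', 'this'] (min_width=13, slack=2)
Line 10: ['elephant', 'who'] (min_width=12, slack=3)
Line 11: ['grass'] (min_width=5, slack=10)

Answer: 2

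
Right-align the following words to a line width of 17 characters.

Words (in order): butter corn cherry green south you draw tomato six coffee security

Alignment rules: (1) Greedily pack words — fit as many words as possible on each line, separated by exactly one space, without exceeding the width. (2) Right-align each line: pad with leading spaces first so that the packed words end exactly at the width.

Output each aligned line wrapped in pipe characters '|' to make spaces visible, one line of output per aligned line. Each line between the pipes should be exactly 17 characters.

Answer: |      butter corn|
|     cherry green|
|   south you draw|
|tomato six coffee|
|         security|

Derivation:
Line 1: ['butter', 'corn'] (min_width=11, slack=6)
Line 2: ['cherry', 'green'] (min_width=12, slack=5)
Line 3: ['south', 'you', 'draw'] (min_width=14, slack=3)
Line 4: ['tomato', 'six', 'coffee'] (min_width=17, slack=0)
Line 5: ['security'] (min_width=8, slack=9)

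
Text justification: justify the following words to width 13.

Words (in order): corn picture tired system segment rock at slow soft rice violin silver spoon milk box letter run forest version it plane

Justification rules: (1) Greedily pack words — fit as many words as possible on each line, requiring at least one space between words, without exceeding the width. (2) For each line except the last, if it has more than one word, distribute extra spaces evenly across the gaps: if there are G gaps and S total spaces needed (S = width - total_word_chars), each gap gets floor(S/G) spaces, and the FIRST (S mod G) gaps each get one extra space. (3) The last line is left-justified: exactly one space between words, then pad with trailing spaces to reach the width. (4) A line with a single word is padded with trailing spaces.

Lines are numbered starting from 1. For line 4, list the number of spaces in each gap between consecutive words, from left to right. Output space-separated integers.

Line 1: ['corn', 'picture'] (min_width=12, slack=1)
Line 2: ['tired', 'system'] (min_width=12, slack=1)
Line 3: ['segment', 'rock'] (min_width=12, slack=1)
Line 4: ['at', 'slow', 'soft'] (min_width=12, slack=1)
Line 5: ['rice', 'violin'] (min_width=11, slack=2)
Line 6: ['silver', 'spoon'] (min_width=12, slack=1)
Line 7: ['milk', 'box'] (min_width=8, slack=5)
Line 8: ['letter', 'run'] (min_width=10, slack=3)
Line 9: ['forest'] (min_width=6, slack=7)
Line 10: ['version', 'it'] (min_width=10, slack=3)
Line 11: ['plane'] (min_width=5, slack=8)

Answer: 2 1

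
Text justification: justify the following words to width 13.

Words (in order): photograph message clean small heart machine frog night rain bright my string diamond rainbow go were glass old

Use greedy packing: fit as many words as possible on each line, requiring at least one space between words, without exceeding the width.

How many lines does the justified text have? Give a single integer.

Answer: 11

Derivation:
Line 1: ['photograph'] (min_width=10, slack=3)
Line 2: ['message', 'clean'] (min_width=13, slack=0)
Line 3: ['small', 'heart'] (min_width=11, slack=2)
Line 4: ['machine', 'frog'] (min_width=12, slack=1)
Line 5: ['night', 'rain'] (min_width=10, slack=3)
Line 6: ['bright', 'my'] (min_width=9, slack=4)
Line 7: ['string'] (min_width=6, slack=7)
Line 8: ['diamond'] (min_width=7, slack=6)
Line 9: ['rainbow', 'go'] (min_width=10, slack=3)
Line 10: ['were', 'glass'] (min_width=10, slack=3)
Line 11: ['old'] (min_width=3, slack=10)
Total lines: 11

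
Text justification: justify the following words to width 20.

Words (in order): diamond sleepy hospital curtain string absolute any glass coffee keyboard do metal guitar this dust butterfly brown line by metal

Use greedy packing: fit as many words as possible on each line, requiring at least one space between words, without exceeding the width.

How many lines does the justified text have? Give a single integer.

Line 1: ['diamond', 'sleepy'] (min_width=14, slack=6)
Line 2: ['hospital', 'curtain'] (min_width=16, slack=4)
Line 3: ['string', 'absolute', 'any'] (min_width=19, slack=1)
Line 4: ['glass', 'coffee'] (min_width=12, slack=8)
Line 5: ['keyboard', 'do', 'metal'] (min_width=17, slack=3)
Line 6: ['guitar', 'this', 'dust'] (min_width=16, slack=4)
Line 7: ['butterfly', 'brown', 'line'] (min_width=20, slack=0)
Line 8: ['by', 'metal'] (min_width=8, slack=12)
Total lines: 8

Answer: 8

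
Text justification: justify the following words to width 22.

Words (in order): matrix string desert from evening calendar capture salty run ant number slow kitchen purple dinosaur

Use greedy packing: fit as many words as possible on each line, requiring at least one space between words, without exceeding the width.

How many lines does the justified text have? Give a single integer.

Answer: 5

Derivation:
Line 1: ['matrix', 'string', 'desert'] (min_width=20, slack=2)
Line 2: ['from', 'evening', 'calendar'] (min_width=21, slack=1)
Line 3: ['capture', 'salty', 'run', 'ant'] (min_width=21, slack=1)
Line 4: ['number', 'slow', 'kitchen'] (min_width=19, slack=3)
Line 5: ['purple', 'dinosaur'] (min_width=15, slack=7)
Total lines: 5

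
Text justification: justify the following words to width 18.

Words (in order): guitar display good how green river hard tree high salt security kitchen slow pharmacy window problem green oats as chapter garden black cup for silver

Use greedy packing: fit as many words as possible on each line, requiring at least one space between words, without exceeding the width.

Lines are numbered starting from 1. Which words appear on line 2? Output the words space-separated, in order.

Line 1: ['guitar', 'display'] (min_width=14, slack=4)
Line 2: ['good', 'how', 'green'] (min_width=14, slack=4)
Line 3: ['river', 'hard', 'tree'] (min_width=15, slack=3)
Line 4: ['high', 'salt', 'security'] (min_width=18, slack=0)
Line 5: ['kitchen', 'slow'] (min_width=12, slack=6)
Line 6: ['pharmacy', 'window'] (min_width=15, slack=3)
Line 7: ['problem', 'green', 'oats'] (min_width=18, slack=0)
Line 8: ['as', 'chapter', 'garden'] (min_width=17, slack=1)
Line 9: ['black', 'cup', 'for'] (min_width=13, slack=5)
Line 10: ['silver'] (min_width=6, slack=12)

Answer: good how green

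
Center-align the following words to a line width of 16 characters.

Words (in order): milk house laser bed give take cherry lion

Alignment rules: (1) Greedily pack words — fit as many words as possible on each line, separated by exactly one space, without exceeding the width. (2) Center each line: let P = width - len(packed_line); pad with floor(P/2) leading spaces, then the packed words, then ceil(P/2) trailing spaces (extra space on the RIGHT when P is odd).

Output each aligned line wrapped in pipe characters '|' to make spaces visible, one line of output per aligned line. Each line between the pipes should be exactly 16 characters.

Line 1: ['milk', 'house', 'laser'] (min_width=16, slack=0)
Line 2: ['bed', 'give', 'take'] (min_width=13, slack=3)
Line 3: ['cherry', 'lion'] (min_width=11, slack=5)

Answer: |milk house laser|
| bed give take  |
|  cherry lion   |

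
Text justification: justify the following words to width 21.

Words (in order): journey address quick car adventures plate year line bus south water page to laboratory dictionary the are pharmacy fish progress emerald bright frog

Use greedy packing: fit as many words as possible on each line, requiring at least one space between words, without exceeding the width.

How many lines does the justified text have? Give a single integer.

Answer: 8

Derivation:
Line 1: ['journey', 'address', 'quick'] (min_width=21, slack=0)
Line 2: ['car', 'adventures', 'plate'] (min_width=20, slack=1)
Line 3: ['year', 'line', 'bus', 'south'] (min_width=19, slack=2)
Line 4: ['water', 'page', 'to'] (min_width=13, slack=8)
Line 5: ['laboratory', 'dictionary'] (min_width=21, slack=0)
Line 6: ['the', 'are', 'pharmacy', 'fish'] (min_width=21, slack=0)
Line 7: ['progress', 'emerald'] (min_width=16, slack=5)
Line 8: ['bright', 'frog'] (min_width=11, slack=10)
Total lines: 8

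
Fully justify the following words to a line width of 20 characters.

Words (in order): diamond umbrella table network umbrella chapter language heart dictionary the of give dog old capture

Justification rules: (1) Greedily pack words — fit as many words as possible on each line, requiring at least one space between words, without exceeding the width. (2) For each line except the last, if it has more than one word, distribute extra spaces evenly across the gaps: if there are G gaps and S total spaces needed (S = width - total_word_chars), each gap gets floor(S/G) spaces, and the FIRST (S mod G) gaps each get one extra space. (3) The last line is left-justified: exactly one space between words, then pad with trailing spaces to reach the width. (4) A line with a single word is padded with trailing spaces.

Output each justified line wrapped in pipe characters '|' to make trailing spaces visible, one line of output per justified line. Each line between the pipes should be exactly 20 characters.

Answer: |diamond     umbrella|
|table        network|
|umbrella     chapter|
|language       heart|
|dictionary   the  of|
|give dog old capture|

Derivation:
Line 1: ['diamond', 'umbrella'] (min_width=16, slack=4)
Line 2: ['table', 'network'] (min_width=13, slack=7)
Line 3: ['umbrella', 'chapter'] (min_width=16, slack=4)
Line 4: ['language', 'heart'] (min_width=14, slack=6)
Line 5: ['dictionary', 'the', 'of'] (min_width=17, slack=3)
Line 6: ['give', 'dog', 'old', 'capture'] (min_width=20, slack=0)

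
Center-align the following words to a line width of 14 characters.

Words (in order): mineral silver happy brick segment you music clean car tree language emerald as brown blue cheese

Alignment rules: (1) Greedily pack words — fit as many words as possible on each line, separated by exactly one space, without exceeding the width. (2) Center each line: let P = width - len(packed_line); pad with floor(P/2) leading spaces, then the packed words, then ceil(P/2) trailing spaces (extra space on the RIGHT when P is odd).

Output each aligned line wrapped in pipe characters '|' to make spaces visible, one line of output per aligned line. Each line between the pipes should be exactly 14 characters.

Line 1: ['mineral', 'silver'] (min_width=14, slack=0)
Line 2: ['happy', 'brick'] (min_width=11, slack=3)
Line 3: ['segment', 'you'] (min_width=11, slack=3)
Line 4: ['music', 'clean'] (min_width=11, slack=3)
Line 5: ['car', 'tree'] (min_width=8, slack=6)
Line 6: ['language'] (min_width=8, slack=6)
Line 7: ['emerald', 'as'] (min_width=10, slack=4)
Line 8: ['brown', 'blue'] (min_width=10, slack=4)
Line 9: ['cheese'] (min_width=6, slack=8)

Answer: |mineral silver|
| happy brick  |
| segment you  |
| music clean  |
|   car tree   |
|   language   |
|  emerald as  |
|  brown blue  |
|    cheese    |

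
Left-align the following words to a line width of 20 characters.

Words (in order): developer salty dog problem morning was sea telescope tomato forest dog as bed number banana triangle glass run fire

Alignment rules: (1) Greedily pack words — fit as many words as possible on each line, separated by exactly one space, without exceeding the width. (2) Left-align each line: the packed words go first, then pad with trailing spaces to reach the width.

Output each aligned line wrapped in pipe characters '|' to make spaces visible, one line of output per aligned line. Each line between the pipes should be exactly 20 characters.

Line 1: ['developer', 'salty', 'dog'] (min_width=19, slack=1)
Line 2: ['problem', 'morning', 'was'] (min_width=19, slack=1)
Line 3: ['sea', 'telescope', 'tomato'] (min_width=20, slack=0)
Line 4: ['forest', 'dog', 'as', 'bed'] (min_width=17, slack=3)
Line 5: ['number', 'banana'] (min_width=13, slack=7)
Line 6: ['triangle', 'glass', 'run'] (min_width=18, slack=2)
Line 7: ['fire'] (min_width=4, slack=16)

Answer: |developer salty dog |
|problem morning was |
|sea telescope tomato|
|forest dog as bed   |
|number banana       |
|triangle glass run  |
|fire                |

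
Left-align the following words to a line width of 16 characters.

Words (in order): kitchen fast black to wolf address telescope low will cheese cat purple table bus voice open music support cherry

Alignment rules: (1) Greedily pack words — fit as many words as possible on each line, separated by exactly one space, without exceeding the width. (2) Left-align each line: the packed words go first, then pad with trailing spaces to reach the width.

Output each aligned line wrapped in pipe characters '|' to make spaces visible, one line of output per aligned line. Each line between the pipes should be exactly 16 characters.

Line 1: ['kitchen', 'fast'] (min_width=12, slack=4)
Line 2: ['black', 'to', 'wolf'] (min_width=13, slack=3)
Line 3: ['address'] (min_width=7, slack=9)
Line 4: ['telescope', 'low'] (min_width=13, slack=3)
Line 5: ['will', 'cheese', 'cat'] (min_width=15, slack=1)
Line 6: ['purple', 'table', 'bus'] (min_width=16, slack=0)
Line 7: ['voice', 'open', 'music'] (min_width=16, slack=0)
Line 8: ['support', 'cherry'] (min_width=14, slack=2)

Answer: |kitchen fast    |
|black to wolf   |
|address         |
|telescope low   |
|will cheese cat |
|purple table bus|
|voice open music|
|support cherry  |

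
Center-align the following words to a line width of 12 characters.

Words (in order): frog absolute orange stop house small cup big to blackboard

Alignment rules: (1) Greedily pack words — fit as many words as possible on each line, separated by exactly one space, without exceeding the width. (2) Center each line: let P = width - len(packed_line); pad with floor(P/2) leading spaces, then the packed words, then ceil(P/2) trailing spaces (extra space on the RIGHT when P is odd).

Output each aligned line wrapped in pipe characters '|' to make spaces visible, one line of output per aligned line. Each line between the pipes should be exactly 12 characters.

Answer: |    frog    |
|  absolute  |
|orange stop |
|house small |
| cup big to |
| blackboard |

Derivation:
Line 1: ['frog'] (min_width=4, slack=8)
Line 2: ['absolute'] (min_width=8, slack=4)
Line 3: ['orange', 'stop'] (min_width=11, slack=1)
Line 4: ['house', 'small'] (min_width=11, slack=1)
Line 5: ['cup', 'big', 'to'] (min_width=10, slack=2)
Line 6: ['blackboard'] (min_width=10, slack=2)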